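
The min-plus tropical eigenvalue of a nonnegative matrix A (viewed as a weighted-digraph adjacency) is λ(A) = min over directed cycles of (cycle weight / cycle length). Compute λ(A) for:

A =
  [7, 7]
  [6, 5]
λ(A) = 5

Enumerate directed cycles and compute their means (weight / length). Sample:
  cycle 0 → 0: weight = 7, length = 1, mean = 7/1 ≈ 7.000
  cycle 1 → 1: weight = 5, length = 1, mean = 5/1 ≈ 5.000
  cycle 0 → 1 → 0: weight = 13, length = 2, mean = 13/2 ≈ 6.500
  cycle 1 → 0 → 1: weight = 13, length = 2, mean = 13/2 ≈ 6.500
Minimum mean = 5.000, attained e.g. along the cycle 1 → 1 with weight 5 and length 1. So λ(A) = 5/1 = 5.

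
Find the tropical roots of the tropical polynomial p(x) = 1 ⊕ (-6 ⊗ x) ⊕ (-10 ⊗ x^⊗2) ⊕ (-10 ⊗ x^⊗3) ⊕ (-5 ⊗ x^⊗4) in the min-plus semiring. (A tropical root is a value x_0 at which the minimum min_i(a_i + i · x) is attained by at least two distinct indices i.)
Roots: {-5, 0, 4, 7}

Each tropical root is a break point of the lower envelope of the lines y = a_i + i · x (there are 5 lines, with slopes 0, 1, ..., 4). Only the lines that attain the minimum somewhere contribute to roots; other lines are dominated. Here the surviving (envelope) indices are i = 4, i = 3, i = 2, i = 1, i = 0.
Intersections between consecutive envelope lines give the roots: for adjacent envelope indices i < j the intersection is x = (a_i − a_j) / (j − i). Reading off the sorted break points: {-5, 0, 4, 7}.
Verification: at each break x_0, at least two indices attain the minimum of min_i(a_i + i · x_0).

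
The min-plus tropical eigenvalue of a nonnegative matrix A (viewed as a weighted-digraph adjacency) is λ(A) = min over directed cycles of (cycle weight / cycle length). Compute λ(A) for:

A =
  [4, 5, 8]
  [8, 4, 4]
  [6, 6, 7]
λ(A) = 4

Enumerate directed cycles and compute their means (weight / length). Sample:
  cycle 0 → 0: weight = 4, length = 1, mean = 4/1 ≈ 4.000
  cycle 1 → 1: weight = 4, length = 1, mean = 4/1 ≈ 4.000
  cycle 2 → 2: weight = 7, length = 1, mean = 7/1 ≈ 7.000
  cycle 0 → 1 → 0: weight = 13, length = 2, mean = 13/2 ≈ 6.500
  cycle 0 → 2 → 0: weight = 14, length = 2, mean = 14/2 ≈ 7.000
  cycle 1 → 0 → 1: weight = 13, length = 2, mean = 13/2 ≈ 6.500
Minimum mean = 4.000, attained e.g. along the cycle 0 → 0 with weight 4 and length 1. So λ(A) = 4/1 = 4.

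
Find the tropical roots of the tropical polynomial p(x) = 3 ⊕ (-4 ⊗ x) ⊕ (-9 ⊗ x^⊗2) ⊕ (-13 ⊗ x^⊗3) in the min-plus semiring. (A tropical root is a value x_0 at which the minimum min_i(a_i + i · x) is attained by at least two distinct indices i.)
Roots: {4, 5, 7}

Each tropical root is a break point of the lower envelope of the lines y = a_i + i · x (there are 4 lines, with slopes 0, 1, ..., 3). Only the lines that attain the minimum somewhere contribute to roots; other lines are dominated. Here the surviving (envelope) indices are i = 3, i = 2, i = 1, i = 0.
Intersections between consecutive envelope lines give the roots: for adjacent envelope indices i < j the intersection is x = (a_i − a_j) / (j − i). Reading off the sorted break points: {4, 5, 7}.
Verification: at each break x_0, at least two indices attain the minimum of min_i(a_i + i · x_0).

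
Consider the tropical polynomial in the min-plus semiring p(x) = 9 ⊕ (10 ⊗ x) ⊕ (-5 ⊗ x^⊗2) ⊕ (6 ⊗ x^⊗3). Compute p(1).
p(1) = -3

A tropical monomial a ⊗ x^⊗i evaluates to a + i · x. Evaluating each term at x = 1:
  Term 0 contributes 9 + 0 · 1 = 9
  Term 1 contributes 10 + 1 · 1 = 11
  Term 2 contributes -5 + 2 · 1 = -3
  Term 3 contributes 6 + 3 · 1 = 9
p(1) = ⊕ of these = min[9, 11, -3, 9] = -3.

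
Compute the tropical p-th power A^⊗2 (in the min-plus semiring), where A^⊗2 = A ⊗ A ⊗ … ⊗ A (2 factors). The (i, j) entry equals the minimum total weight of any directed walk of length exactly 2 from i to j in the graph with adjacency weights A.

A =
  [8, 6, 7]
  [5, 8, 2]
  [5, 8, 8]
A^⊗2 =
  [11, 14, 8]
  [7, 10, 10]
  [13, 11, 10]

Each entry (A^⊗2)_ij equals the minimum over all length-2 walks i = v_0 → v_1 → … → v_2 = j of Σ_t A[v_t][v_{t+1}]. For example, for (i, j) = (0, 2) we minimise over 3 possible intermediate vertex sequences; the minimum is 8, attained along the walk 0 → 1 → 2.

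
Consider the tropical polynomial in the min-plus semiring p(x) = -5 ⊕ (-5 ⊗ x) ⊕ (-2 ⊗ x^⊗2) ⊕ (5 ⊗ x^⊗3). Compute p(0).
p(0) = -5

A tropical monomial a ⊗ x^⊗i evaluates to a + i · x. Evaluating each term at x = 0:
  Term 0 contributes -5 + 0 · 0 = -5
  Term 1 contributes -5 + 1 · 0 = -5
  Term 2 contributes -2 + 2 · 0 = -2
  Term 3 contributes 5 + 3 · 0 = 5
p(0) = ⊕ of these = min[-5, -5, -2, 5] = -5.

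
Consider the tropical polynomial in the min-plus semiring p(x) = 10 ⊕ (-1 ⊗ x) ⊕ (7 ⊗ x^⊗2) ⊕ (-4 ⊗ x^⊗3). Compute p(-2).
p(-2) = -10

A tropical monomial a ⊗ x^⊗i evaluates to a + i · x. Evaluating each term at x = -2:
  Term 0 contributes 10 + 0 · -2 = 10
  Term 1 contributes -1 + 1 · -2 = -3
  Term 2 contributes 7 + 2 · -2 = 3
  Term 3 contributes -4 + 3 · -2 = -10
p(-2) = ⊕ of these = min[10, -3, 3, -10] = -10.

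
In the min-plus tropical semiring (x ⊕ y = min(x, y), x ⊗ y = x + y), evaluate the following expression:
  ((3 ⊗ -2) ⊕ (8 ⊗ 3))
((3 ⊗ -2) ⊕ (8 ⊗ 3)) = 1

Expand innermost to outermost. Recall ⊕ takes the minimum of its arguments and ⊗ takes their sum. Working out the expression ((3 ⊗ -2) ⊕ (8 ⊗ 3)) gives 1.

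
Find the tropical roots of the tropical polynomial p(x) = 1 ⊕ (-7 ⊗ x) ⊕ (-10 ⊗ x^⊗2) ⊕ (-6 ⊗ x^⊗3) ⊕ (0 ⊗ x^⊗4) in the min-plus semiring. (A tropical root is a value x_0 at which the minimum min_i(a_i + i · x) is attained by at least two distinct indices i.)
Roots: {-6, -4, 3, 8}

Each tropical root is a break point of the lower envelope of the lines y = a_i + i · x (there are 5 lines, with slopes 0, 1, ..., 4). Only the lines that attain the minimum somewhere contribute to roots; other lines are dominated. Here the surviving (envelope) indices are i = 4, i = 3, i = 2, i = 1, i = 0.
Intersections between consecutive envelope lines give the roots: for adjacent envelope indices i < j the intersection is x = (a_i − a_j) / (j − i). Reading off the sorted break points: {-6, -4, 3, 8}.
Verification: at each break x_0, at least two indices attain the minimum of min_i(a_i + i · x_0).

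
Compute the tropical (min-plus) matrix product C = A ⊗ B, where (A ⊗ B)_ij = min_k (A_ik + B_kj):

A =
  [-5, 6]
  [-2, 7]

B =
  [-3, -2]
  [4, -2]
A ⊗ B =
  [-8, -7]
  [-5, -4]

Apply the min-plus product entry-by-entry:
  C[0][0] = min over k of (A[0][0] + B[0][0] = -5 + -3 = -8, A[0][1] + B[1][0] = 6 + 4 = 10) = -8 (attained at k = 0)
  C[0][1] = min over k of (A[0][0] + B[0][1] = -5 + -2 = -7, A[0][1] + B[1][1] = 6 + -2 = 4) = -7 (attained at k = 0)
  C[1][0] = min over k of (A[1][0] + B[0][0] = -2 + -3 = -5, A[1][1] + B[1][0] = 7 + 4 = 11) = -5 (attained at k = 0)
  C[1][1] = min over k of (A[1][0] + B[0][1] = -2 + -2 = -4, A[1][1] + B[1][1] = 7 + -2 = 5) = -4 (attained at k = 0)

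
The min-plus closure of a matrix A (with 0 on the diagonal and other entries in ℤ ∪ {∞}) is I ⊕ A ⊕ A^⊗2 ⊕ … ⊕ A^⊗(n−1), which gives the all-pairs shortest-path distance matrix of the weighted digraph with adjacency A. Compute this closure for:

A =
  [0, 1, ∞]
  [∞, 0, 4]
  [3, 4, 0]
Closure =
  [0, 1, 5]
  [7, 0, 4]
  [3, 4, 0]

This is the Floyd-Warshall all-pairs shortest-path computation. For each intermediate vertex k = 0, 1, …, 2, update dist[i][j] ← min(dist[i][j], dist[i][k] + dist[k][j]). The final matrix gives, for each (i, j), the minimum total weight of any directed path from i to j (possibly empty when i = j).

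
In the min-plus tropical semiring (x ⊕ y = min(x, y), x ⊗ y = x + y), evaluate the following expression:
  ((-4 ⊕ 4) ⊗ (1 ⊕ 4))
((-4 ⊕ 4) ⊗ (1 ⊕ 4)) = -3

Expand innermost to outermost. Recall ⊕ takes the minimum of its arguments and ⊗ takes their sum. Working out the expression ((-4 ⊕ 4) ⊗ (1 ⊕ 4)) gives -3.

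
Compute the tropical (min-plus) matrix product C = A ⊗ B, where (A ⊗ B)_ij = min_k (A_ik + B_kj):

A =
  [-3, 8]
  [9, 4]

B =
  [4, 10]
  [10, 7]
A ⊗ B =
  [1, 7]
  [13, 11]

Apply the min-plus product entry-by-entry:
  C[0][0] = min over k of (A[0][0] + B[0][0] = -3 + 4 = 1, A[0][1] + B[1][0] = 8 + 10 = 18) = 1 (attained at k = 0)
  C[0][1] = min over k of (A[0][0] + B[0][1] = -3 + 10 = 7, A[0][1] + B[1][1] = 8 + 7 = 15) = 7 (attained at k = 0)
  C[1][0] = min over k of (A[1][0] + B[0][0] = 9 + 4 = 13, A[1][1] + B[1][0] = 4 + 10 = 14) = 13 (attained at k = 0)
  C[1][1] = min over k of (A[1][0] + B[0][1] = 9 + 10 = 19, A[1][1] + B[1][1] = 4 + 7 = 11) = 11 (attained at k = 1)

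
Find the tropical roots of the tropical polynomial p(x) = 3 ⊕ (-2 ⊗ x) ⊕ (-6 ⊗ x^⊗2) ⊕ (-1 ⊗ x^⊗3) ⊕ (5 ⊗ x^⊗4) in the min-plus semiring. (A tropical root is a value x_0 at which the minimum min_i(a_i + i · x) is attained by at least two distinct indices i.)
Roots: {-6, -5, 4, 5}

Each tropical root is a break point of the lower envelope of the lines y = a_i + i · x (there are 5 lines, with slopes 0, 1, ..., 4). Only the lines that attain the minimum somewhere contribute to roots; other lines are dominated. Here the surviving (envelope) indices are i = 4, i = 3, i = 2, i = 1, i = 0.
Intersections between consecutive envelope lines give the roots: for adjacent envelope indices i < j the intersection is x = (a_i − a_j) / (j − i). Reading off the sorted break points: {-6, -5, 4, 5}.
Verification: at each break x_0, at least two indices attain the minimum of min_i(a_i + i · x_0).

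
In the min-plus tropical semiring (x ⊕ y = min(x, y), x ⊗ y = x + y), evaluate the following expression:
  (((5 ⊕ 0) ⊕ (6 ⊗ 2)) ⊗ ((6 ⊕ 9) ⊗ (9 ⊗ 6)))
(((5 ⊕ 0) ⊕ (6 ⊗ 2)) ⊗ ((6 ⊕ 9) ⊗ (9 ⊗ 6))) = 21

Expand innermost to outermost. Recall ⊕ takes the minimum of its arguments and ⊗ takes their sum. Working out the expression (((5 ⊕ 0) ⊕ (6 ⊗ 2)) ⊗ ((6 ⊕ 9) ⊗ (9 ⊗ 6))) gives 21.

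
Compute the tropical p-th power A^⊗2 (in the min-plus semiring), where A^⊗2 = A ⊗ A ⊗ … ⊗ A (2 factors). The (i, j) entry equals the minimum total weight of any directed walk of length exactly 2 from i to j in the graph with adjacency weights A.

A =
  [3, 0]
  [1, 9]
A^⊗2 =
  [1, 3]
  [4, 1]

Each entry (A^⊗2)_ij equals the minimum over all length-2 walks i = v_0 → v_1 → … → v_2 = j of Σ_t A[v_t][v_{t+1}]. For example, for (i, j) = (0, 1) we minimise over 2 possible intermediate vertex sequences; the minimum is 3, attained along the walk 0 → 0 → 1.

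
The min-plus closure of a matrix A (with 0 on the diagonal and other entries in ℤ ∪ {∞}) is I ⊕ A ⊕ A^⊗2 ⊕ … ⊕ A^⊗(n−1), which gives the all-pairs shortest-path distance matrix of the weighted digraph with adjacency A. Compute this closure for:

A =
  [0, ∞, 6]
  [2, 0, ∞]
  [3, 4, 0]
Closure =
  [0, 10, 6]
  [2, 0, 8]
  [3, 4, 0]

This is the Floyd-Warshall all-pairs shortest-path computation. For each intermediate vertex k = 0, 1, …, 2, update dist[i][j] ← min(dist[i][j], dist[i][k] + dist[k][j]). The final matrix gives, for each (i, j), the minimum total weight of any directed path from i to j (possibly empty when i = j).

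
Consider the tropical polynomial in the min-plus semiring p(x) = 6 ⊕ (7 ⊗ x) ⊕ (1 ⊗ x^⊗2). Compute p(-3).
p(-3) = -5

A tropical monomial a ⊗ x^⊗i evaluates to a + i · x. Evaluating each term at x = -3:
  Term 0 contributes 6 + 0 · -3 = 6
  Term 1 contributes 7 + 1 · -3 = 4
  Term 2 contributes 1 + 2 · -3 = -5
p(-3) = ⊕ of these = min[6, 4, -5] = -5.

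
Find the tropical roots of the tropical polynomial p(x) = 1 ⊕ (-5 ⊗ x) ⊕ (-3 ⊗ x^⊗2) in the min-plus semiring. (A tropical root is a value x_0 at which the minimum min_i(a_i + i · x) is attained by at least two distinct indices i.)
Roots: {-2, 6}

Each tropical root is a break point of the lower envelope of the lines y = a_i + i · x (there are 3 lines, with slopes 0, 1, ..., 2). Only the lines that attain the minimum somewhere contribute to roots; other lines are dominated. Here the surviving (envelope) indices are i = 2, i = 1, i = 0.
Intersections between consecutive envelope lines give the roots: for adjacent envelope indices i < j the intersection is x = (a_i − a_j) / (j − i). Reading off the sorted break points: {-2, 6}.
Verification: at each break x_0, at least two indices attain the minimum of min_i(a_i + i · x_0).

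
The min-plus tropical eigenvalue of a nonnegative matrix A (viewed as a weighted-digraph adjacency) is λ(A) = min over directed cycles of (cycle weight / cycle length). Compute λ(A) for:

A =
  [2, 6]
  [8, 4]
λ(A) = 2

Enumerate directed cycles and compute their means (weight / length). Sample:
  cycle 0 → 0: weight = 2, length = 1, mean = 2/1 ≈ 2.000
  cycle 1 → 1: weight = 4, length = 1, mean = 4/1 ≈ 4.000
  cycle 0 → 1 → 0: weight = 14, length = 2, mean = 14/2 ≈ 7.000
  cycle 1 → 0 → 1: weight = 14, length = 2, mean = 14/2 ≈ 7.000
Minimum mean = 2.000, attained e.g. along the cycle 0 → 0 with weight 2 and length 1. So λ(A) = 2/1 = 2.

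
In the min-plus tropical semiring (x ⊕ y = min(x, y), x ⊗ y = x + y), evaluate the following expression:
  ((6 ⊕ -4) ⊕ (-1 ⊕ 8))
((6 ⊕ -4) ⊕ (-1 ⊕ 8)) = -4

Expand innermost to outermost. Recall ⊕ takes the minimum of its arguments and ⊗ takes their sum. Working out the expression ((6 ⊕ -4) ⊕ (-1 ⊕ 8)) gives -4.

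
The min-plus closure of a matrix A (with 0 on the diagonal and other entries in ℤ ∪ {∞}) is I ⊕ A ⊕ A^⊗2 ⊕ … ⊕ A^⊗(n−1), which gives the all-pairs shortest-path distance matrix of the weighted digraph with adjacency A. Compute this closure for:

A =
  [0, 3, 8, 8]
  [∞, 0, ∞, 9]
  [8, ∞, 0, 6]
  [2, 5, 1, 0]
Closure =
  [0, 3, 8, 8]
  [11, 0, 10, 9]
  [8, 11, 0, 6]
  [2, 5, 1, 0]

This is the Floyd-Warshall all-pairs shortest-path computation. For each intermediate vertex k = 0, 1, …, 3, update dist[i][j] ← min(dist[i][j], dist[i][k] + dist[k][j]). The final matrix gives, for each (i, j), the minimum total weight of any directed path from i to j (possibly empty when i = j).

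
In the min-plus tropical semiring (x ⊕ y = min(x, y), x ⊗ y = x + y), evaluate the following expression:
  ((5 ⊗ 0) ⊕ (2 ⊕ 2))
((5 ⊗ 0) ⊕ (2 ⊕ 2)) = 2

Expand innermost to outermost. Recall ⊕ takes the minimum of its arguments and ⊗ takes their sum. Working out the expression ((5 ⊗ 0) ⊕ (2 ⊕ 2)) gives 2.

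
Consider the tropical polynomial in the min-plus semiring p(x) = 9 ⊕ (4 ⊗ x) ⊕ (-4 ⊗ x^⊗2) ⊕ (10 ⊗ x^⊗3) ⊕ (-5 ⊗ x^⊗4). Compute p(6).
p(6) = 8

A tropical monomial a ⊗ x^⊗i evaluates to a + i · x. Evaluating each term at x = 6:
  Term 0 contributes 9 + 0 · 6 = 9
  Term 1 contributes 4 + 1 · 6 = 10
  Term 2 contributes -4 + 2 · 6 = 8
  Term 3 contributes 10 + 3 · 6 = 28
  Term 4 contributes -5 + 4 · 6 = 19
p(6) = ⊕ of these = min[9, 10, 8, 28, 19] = 8.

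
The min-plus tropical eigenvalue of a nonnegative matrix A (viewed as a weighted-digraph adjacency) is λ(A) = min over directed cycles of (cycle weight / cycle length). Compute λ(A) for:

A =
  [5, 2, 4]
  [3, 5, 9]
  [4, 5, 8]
λ(A) = 5/2

Enumerate directed cycles and compute their means (weight / length). Sample:
  cycle 0 → 0: weight = 5, length = 1, mean = 5/1 ≈ 5.000
  cycle 1 → 1: weight = 5, length = 1, mean = 5/1 ≈ 5.000
  cycle 2 → 2: weight = 8, length = 1, mean = 8/1 ≈ 8.000
  cycle 0 → 1 → 0: weight = 5, length = 2, mean = 5/2 ≈ 2.500
  cycle 0 → 2 → 0: weight = 8, length = 2, mean = 8/2 ≈ 4.000
  cycle 1 → 0 → 1: weight = 5, length = 2, mean = 5/2 ≈ 2.500
Minimum mean = 2.500, attained e.g. along the cycle 0 → 1 → 0 with weight 5 and length 2. So λ(A) = 5/2 = 5/2.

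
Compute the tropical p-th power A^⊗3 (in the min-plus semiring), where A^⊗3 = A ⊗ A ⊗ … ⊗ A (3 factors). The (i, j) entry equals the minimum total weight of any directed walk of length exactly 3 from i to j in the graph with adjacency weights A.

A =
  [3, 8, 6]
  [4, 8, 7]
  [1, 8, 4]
A^⊗3 =
  [9, 14, 12]
  [10, 15, 13]
  [7, 12, 10]

Each entry (A^⊗3)_ij equals the minimum over all length-3 walks i = v_0 → v_1 → … → v_3 = j of Σ_t A[v_t][v_{t+1}]. For example, for (i, j) = (0, 2) we minimise over 9 possible intermediate vertex sequences; the minimum is 12, attained along the walk 0 → 0 → 0 → 2.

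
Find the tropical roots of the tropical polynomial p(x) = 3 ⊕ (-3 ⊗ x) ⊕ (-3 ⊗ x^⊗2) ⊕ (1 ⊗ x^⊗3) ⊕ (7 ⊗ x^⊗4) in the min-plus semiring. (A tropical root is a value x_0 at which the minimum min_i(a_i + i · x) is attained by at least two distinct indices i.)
Roots: {-6, -4, 0, 6}

Each tropical root is a break point of the lower envelope of the lines y = a_i + i · x (there are 5 lines, with slopes 0, 1, ..., 4). Only the lines that attain the minimum somewhere contribute to roots; other lines are dominated. Here the surviving (envelope) indices are i = 4, i = 3, i = 2, i = 1, i = 0.
Intersections between consecutive envelope lines give the roots: for adjacent envelope indices i < j the intersection is x = (a_i − a_j) / (j − i). Reading off the sorted break points: {-6, -4, 0, 6}.
Verification: at each break x_0, at least two indices attain the minimum of min_i(a_i + i · x_0).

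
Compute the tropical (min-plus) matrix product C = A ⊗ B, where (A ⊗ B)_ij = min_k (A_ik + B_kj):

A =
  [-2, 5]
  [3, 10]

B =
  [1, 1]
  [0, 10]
A ⊗ B =
  [-1, -1]
  [4, 4]

Apply the min-plus product entry-by-entry:
  C[0][0] = min over k of (A[0][0] + B[0][0] = -2 + 1 = -1, A[0][1] + B[1][0] = 5 + 0 = 5) = -1 (attained at k = 0)
  C[0][1] = min over k of (A[0][0] + B[0][1] = -2 + 1 = -1, A[0][1] + B[1][1] = 5 + 10 = 15) = -1 (attained at k = 0)
  C[1][0] = min over k of (A[1][0] + B[0][0] = 3 + 1 = 4, A[1][1] + B[1][0] = 10 + 0 = 10) = 4 (attained at k = 0)
  C[1][1] = min over k of (A[1][0] + B[0][1] = 3 + 1 = 4, A[1][1] + B[1][1] = 10 + 10 = 20) = 4 (attained at k = 0)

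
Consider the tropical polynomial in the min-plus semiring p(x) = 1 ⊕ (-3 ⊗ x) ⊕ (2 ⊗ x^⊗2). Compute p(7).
p(7) = 1

A tropical monomial a ⊗ x^⊗i evaluates to a + i · x. Evaluating each term at x = 7:
  Term 0 contributes 1 + 0 · 7 = 1
  Term 1 contributes -3 + 1 · 7 = 4
  Term 2 contributes 2 + 2 · 7 = 16
p(7) = ⊕ of these = min[1, 4, 16] = 1.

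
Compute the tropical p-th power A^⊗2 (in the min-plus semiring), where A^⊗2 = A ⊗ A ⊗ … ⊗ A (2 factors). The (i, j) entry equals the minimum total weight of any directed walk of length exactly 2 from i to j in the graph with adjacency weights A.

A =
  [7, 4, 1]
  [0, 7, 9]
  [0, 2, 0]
A^⊗2 =
  [1, 3, 1]
  [7, 4, 1]
  [0, 2, 0]

Each entry (A^⊗2)_ij equals the minimum over all length-2 walks i = v_0 → v_1 → … → v_2 = j of Σ_t A[v_t][v_{t+1}]. For example, for (i, j) = (0, 2) we minimise over 3 possible intermediate vertex sequences; the minimum is 1, attained along the walk 0 → 2 → 2.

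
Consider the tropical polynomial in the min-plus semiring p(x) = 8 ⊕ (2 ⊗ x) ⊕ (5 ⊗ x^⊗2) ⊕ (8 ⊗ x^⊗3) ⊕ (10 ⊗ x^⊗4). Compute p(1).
p(1) = 3

A tropical monomial a ⊗ x^⊗i evaluates to a + i · x. Evaluating each term at x = 1:
  Term 0 contributes 8 + 0 · 1 = 8
  Term 1 contributes 2 + 1 · 1 = 3
  Term 2 contributes 5 + 2 · 1 = 7
  Term 3 contributes 8 + 3 · 1 = 11
  Term 4 contributes 10 + 4 · 1 = 14
p(1) = ⊕ of these = min[8, 3, 7, 11, 14] = 3.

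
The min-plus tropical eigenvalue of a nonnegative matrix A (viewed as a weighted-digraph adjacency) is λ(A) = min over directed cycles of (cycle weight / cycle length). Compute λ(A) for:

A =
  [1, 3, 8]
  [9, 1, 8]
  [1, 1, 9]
λ(A) = 1

Enumerate directed cycles and compute their means (weight / length). Sample:
  cycle 0 → 0: weight = 1, length = 1, mean = 1/1 ≈ 1.000
  cycle 1 → 1: weight = 1, length = 1, mean = 1/1 ≈ 1.000
  cycle 2 → 2: weight = 9, length = 1, mean = 9/1 ≈ 9.000
  cycle 0 → 1 → 0: weight = 12, length = 2, mean = 12/2 ≈ 6.000
  cycle 0 → 2 → 0: weight = 9, length = 2, mean = 9/2 ≈ 4.500
  cycle 1 → 0 → 1: weight = 12, length = 2, mean = 12/2 ≈ 6.000
Minimum mean = 1.000, attained e.g. along the cycle 0 → 0 with weight 1 and length 1. So λ(A) = 1/1 = 1.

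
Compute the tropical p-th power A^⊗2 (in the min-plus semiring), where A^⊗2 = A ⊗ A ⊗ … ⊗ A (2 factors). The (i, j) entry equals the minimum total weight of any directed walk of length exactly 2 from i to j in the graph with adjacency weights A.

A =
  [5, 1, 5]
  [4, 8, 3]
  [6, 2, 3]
A^⊗2 =
  [5, 6, 4]
  [9, 5, 6]
  [6, 5, 5]

Each entry (A^⊗2)_ij equals the minimum over all length-2 walks i = v_0 → v_1 → … → v_2 = j of Σ_t A[v_t][v_{t+1}]. For example, for (i, j) = (0, 2) we minimise over 3 possible intermediate vertex sequences; the minimum is 4, attained along the walk 0 → 1 → 2.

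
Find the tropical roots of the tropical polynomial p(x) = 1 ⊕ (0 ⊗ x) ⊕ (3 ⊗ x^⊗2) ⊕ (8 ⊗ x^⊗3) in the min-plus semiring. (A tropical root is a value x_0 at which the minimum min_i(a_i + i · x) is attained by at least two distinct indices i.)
Roots: {-5, -3, 1}

Each tropical root is a break point of the lower envelope of the lines y = a_i + i · x (there are 4 lines, with slopes 0, 1, ..., 3). Only the lines that attain the minimum somewhere contribute to roots; other lines are dominated. Here the surviving (envelope) indices are i = 3, i = 2, i = 1, i = 0.
Intersections between consecutive envelope lines give the roots: for adjacent envelope indices i < j the intersection is x = (a_i − a_j) / (j − i). Reading off the sorted break points: {-5, -3, 1}.
Verification: at each break x_0, at least two indices attain the minimum of min_i(a_i + i · x_0).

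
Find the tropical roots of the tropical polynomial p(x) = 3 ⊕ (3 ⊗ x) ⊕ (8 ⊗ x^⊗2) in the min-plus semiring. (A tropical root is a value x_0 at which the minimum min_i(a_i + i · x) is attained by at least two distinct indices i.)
Roots: {-5, 0}

Each tropical root is a break point of the lower envelope of the lines y = a_i + i · x (there are 3 lines, with slopes 0, 1, ..., 2). Only the lines that attain the minimum somewhere contribute to roots; other lines are dominated. Here the surviving (envelope) indices are i = 2, i = 1, i = 0.
Intersections between consecutive envelope lines give the roots: for adjacent envelope indices i < j the intersection is x = (a_i − a_j) / (j − i). Reading off the sorted break points: {-5, 0}.
Verification: at each break x_0, at least two indices attain the minimum of min_i(a_i + i · x_0).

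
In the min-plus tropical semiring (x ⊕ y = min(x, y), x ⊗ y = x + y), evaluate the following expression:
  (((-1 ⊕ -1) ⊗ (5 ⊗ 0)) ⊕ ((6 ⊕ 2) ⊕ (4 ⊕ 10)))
(((-1 ⊕ -1) ⊗ (5 ⊗ 0)) ⊕ ((6 ⊕ 2) ⊕ (4 ⊕ 10))) = 2

Expand innermost to outermost. Recall ⊕ takes the minimum of its arguments and ⊗ takes their sum. Working out the expression (((-1 ⊕ -1) ⊗ (5 ⊗ 0)) ⊕ ((6 ⊕ 2) ⊕ (4 ⊕ 10))) gives 2.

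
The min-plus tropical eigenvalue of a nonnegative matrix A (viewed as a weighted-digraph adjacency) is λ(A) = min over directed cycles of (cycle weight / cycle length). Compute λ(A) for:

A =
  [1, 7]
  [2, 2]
λ(A) = 1

Enumerate directed cycles and compute their means (weight / length). Sample:
  cycle 0 → 0: weight = 1, length = 1, mean = 1/1 ≈ 1.000
  cycle 1 → 1: weight = 2, length = 1, mean = 2/1 ≈ 2.000
  cycle 0 → 1 → 0: weight = 9, length = 2, mean = 9/2 ≈ 4.500
  cycle 1 → 0 → 1: weight = 9, length = 2, mean = 9/2 ≈ 4.500
Minimum mean = 1.000, attained e.g. along the cycle 0 → 0 with weight 1 and length 1. So λ(A) = 1/1 = 1.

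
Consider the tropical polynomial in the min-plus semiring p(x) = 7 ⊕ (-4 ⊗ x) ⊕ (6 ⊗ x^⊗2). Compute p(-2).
p(-2) = -6

A tropical monomial a ⊗ x^⊗i evaluates to a + i · x. Evaluating each term at x = -2:
  Term 0 contributes 7 + 0 · -2 = 7
  Term 1 contributes -4 + 1 · -2 = -6
  Term 2 contributes 6 + 2 · -2 = 2
p(-2) = ⊕ of these = min[7, -6, 2] = -6.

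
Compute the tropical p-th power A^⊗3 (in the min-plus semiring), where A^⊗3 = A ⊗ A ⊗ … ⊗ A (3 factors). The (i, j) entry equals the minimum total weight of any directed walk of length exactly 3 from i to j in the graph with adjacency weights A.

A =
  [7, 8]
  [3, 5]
A^⊗3 =
  [16, 18]
  [13, 15]

Each entry (A^⊗3)_ij equals the minimum over all length-3 walks i = v_0 → v_1 → … → v_3 = j of Σ_t A[v_t][v_{t+1}]. For example, for (i, j) = (0, 1) we minimise over 4 possible intermediate vertex sequences; the minimum is 18, attained along the walk 0 → 1 → 1 → 1.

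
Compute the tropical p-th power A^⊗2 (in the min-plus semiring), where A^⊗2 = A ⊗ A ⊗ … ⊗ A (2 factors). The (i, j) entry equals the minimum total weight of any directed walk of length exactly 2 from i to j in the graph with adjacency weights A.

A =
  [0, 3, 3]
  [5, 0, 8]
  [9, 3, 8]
A^⊗2 =
  [0, 3, 3]
  [5, 0, 8]
  [8, 3, 11]

Each entry (A^⊗2)_ij equals the minimum over all length-2 walks i = v_0 → v_1 → … → v_2 = j of Σ_t A[v_t][v_{t+1}]. For example, for (i, j) = (0, 2) we minimise over 3 possible intermediate vertex sequences; the minimum is 3, attained along the walk 0 → 0 → 2.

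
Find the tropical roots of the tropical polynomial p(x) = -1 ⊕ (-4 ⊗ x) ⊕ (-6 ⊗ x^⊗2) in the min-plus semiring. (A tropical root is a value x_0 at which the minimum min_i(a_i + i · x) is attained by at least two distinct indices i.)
Roots: {2, 3}

Each tropical root is a break point of the lower envelope of the lines y = a_i + i · x (there are 3 lines, with slopes 0, 1, ..., 2). Only the lines that attain the minimum somewhere contribute to roots; other lines are dominated. Here the surviving (envelope) indices are i = 2, i = 1, i = 0.
Intersections between consecutive envelope lines give the roots: for adjacent envelope indices i < j the intersection is x = (a_i − a_j) / (j − i). Reading off the sorted break points: {2, 3}.
Verification: at each break x_0, at least two indices attain the minimum of min_i(a_i + i · x_0).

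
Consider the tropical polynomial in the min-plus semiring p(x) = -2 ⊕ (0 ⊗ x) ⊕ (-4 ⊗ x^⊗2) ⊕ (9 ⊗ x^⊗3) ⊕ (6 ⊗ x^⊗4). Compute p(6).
p(6) = -2

A tropical monomial a ⊗ x^⊗i evaluates to a + i · x. Evaluating each term at x = 6:
  Term 0 contributes -2 + 0 · 6 = -2
  Term 1 contributes 0 + 1 · 6 = 6
  Term 2 contributes -4 + 2 · 6 = 8
  Term 3 contributes 9 + 3 · 6 = 27
  Term 4 contributes 6 + 4 · 6 = 30
p(6) = ⊕ of these = min[-2, 6, 8, 27, 30] = -2.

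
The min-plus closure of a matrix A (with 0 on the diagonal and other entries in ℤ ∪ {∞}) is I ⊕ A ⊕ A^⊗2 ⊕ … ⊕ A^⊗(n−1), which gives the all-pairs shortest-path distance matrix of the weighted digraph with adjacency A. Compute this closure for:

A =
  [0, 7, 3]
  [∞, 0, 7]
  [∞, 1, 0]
Closure =
  [0, 4, 3]
  [∞, 0, 7]
  [∞, 1, 0]

This is the Floyd-Warshall all-pairs shortest-path computation. For each intermediate vertex k = 0, 1, …, 2, update dist[i][j] ← min(dist[i][j], dist[i][k] + dist[k][j]). The final matrix gives, for each (i, j), the minimum total weight of any directed path from i to j (possibly empty when i = j).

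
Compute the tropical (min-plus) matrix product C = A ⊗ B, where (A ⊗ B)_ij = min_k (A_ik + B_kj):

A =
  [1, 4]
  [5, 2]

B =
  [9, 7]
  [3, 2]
A ⊗ B =
  [7, 6]
  [5, 4]

Apply the min-plus product entry-by-entry:
  C[0][0] = min over k of (A[0][0] + B[0][0] = 1 + 9 = 10, A[0][1] + B[1][0] = 4 + 3 = 7) = 7 (attained at k = 1)
  C[0][1] = min over k of (A[0][0] + B[0][1] = 1 + 7 = 8, A[0][1] + B[1][1] = 4 + 2 = 6) = 6 (attained at k = 1)
  C[1][0] = min over k of (A[1][0] + B[0][0] = 5 + 9 = 14, A[1][1] + B[1][0] = 2 + 3 = 5) = 5 (attained at k = 1)
  C[1][1] = min over k of (A[1][0] + B[0][1] = 5 + 7 = 12, A[1][1] + B[1][1] = 2 + 2 = 4) = 4 (attained at k = 1)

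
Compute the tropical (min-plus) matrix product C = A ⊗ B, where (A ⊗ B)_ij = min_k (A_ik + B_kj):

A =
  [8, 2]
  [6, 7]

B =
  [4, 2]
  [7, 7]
A ⊗ B =
  [9, 9]
  [10, 8]

Apply the min-plus product entry-by-entry:
  C[0][0] = min over k of (A[0][0] + B[0][0] = 8 + 4 = 12, A[0][1] + B[1][0] = 2 + 7 = 9) = 9 (attained at k = 1)
  C[0][1] = min over k of (A[0][0] + B[0][1] = 8 + 2 = 10, A[0][1] + B[1][1] = 2 + 7 = 9) = 9 (attained at k = 1)
  C[1][0] = min over k of (A[1][0] + B[0][0] = 6 + 4 = 10, A[1][1] + B[1][0] = 7 + 7 = 14) = 10 (attained at k = 0)
  C[1][1] = min over k of (A[1][0] + B[0][1] = 6 + 2 = 8, A[1][1] + B[1][1] = 7 + 7 = 14) = 8 (attained at k = 0)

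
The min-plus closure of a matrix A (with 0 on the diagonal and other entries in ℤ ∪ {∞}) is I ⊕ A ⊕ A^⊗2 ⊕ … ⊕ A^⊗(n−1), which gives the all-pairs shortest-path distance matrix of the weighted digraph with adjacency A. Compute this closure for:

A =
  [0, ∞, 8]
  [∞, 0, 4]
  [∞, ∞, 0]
Closure =
  [0, ∞, 8]
  [∞, 0, 4]
  [∞, ∞, 0]

This is the Floyd-Warshall all-pairs shortest-path computation. For each intermediate vertex k = 0, 1, …, 2, update dist[i][j] ← min(dist[i][j], dist[i][k] + dist[k][j]). The final matrix gives, for each (i, j), the minimum total weight of any directed path from i to j (possibly empty when i = j).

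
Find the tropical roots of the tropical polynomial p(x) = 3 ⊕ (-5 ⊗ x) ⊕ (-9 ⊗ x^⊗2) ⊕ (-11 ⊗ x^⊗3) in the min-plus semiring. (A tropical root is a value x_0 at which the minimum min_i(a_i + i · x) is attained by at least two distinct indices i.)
Roots: {2, 4, 8}

Each tropical root is a break point of the lower envelope of the lines y = a_i + i · x (there are 4 lines, with slopes 0, 1, ..., 3). Only the lines that attain the minimum somewhere contribute to roots; other lines are dominated. Here the surviving (envelope) indices are i = 3, i = 2, i = 1, i = 0.
Intersections between consecutive envelope lines give the roots: for adjacent envelope indices i < j the intersection is x = (a_i − a_j) / (j − i). Reading off the sorted break points: {2, 4, 8}.
Verification: at each break x_0, at least two indices attain the minimum of min_i(a_i + i · x_0).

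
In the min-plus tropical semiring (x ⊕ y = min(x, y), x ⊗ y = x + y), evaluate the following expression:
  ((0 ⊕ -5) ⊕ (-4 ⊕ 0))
((0 ⊕ -5) ⊕ (-4 ⊕ 0)) = -5

Expand innermost to outermost. Recall ⊕ takes the minimum of its arguments and ⊗ takes their sum. Working out the expression ((0 ⊕ -5) ⊕ (-4 ⊕ 0)) gives -5.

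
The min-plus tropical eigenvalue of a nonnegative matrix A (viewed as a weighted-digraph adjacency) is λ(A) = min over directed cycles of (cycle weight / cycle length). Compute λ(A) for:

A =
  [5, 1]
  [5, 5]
λ(A) = 3

Enumerate directed cycles and compute their means (weight / length). Sample:
  cycle 0 → 0: weight = 5, length = 1, mean = 5/1 ≈ 5.000
  cycle 1 → 1: weight = 5, length = 1, mean = 5/1 ≈ 5.000
  cycle 0 → 1 → 0: weight = 6, length = 2, mean = 6/2 ≈ 3.000
  cycle 1 → 0 → 1: weight = 6, length = 2, mean = 6/2 ≈ 3.000
Minimum mean = 3.000, attained e.g. along the cycle 0 → 1 → 0 with weight 6 and length 2. So λ(A) = 6/2 = 3.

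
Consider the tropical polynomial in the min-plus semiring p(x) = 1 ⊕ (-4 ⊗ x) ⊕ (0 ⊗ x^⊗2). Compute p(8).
p(8) = 1

A tropical monomial a ⊗ x^⊗i evaluates to a + i · x. Evaluating each term at x = 8:
  Term 0 contributes 1 + 0 · 8 = 1
  Term 1 contributes -4 + 1 · 8 = 4
  Term 2 contributes 0 + 2 · 8 = 16
p(8) = ⊕ of these = min[1, 4, 16] = 1.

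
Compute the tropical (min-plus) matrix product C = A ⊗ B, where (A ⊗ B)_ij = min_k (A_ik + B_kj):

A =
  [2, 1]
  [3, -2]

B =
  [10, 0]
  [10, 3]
A ⊗ B =
  [11, 2]
  [8, 1]

Apply the min-plus product entry-by-entry:
  C[0][0] = min over k of (A[0][0] + B[0][0] = 2 + 10 = 12, A[0][1] + B[1][0] = 1 + 10 = 11) = 11 (attained at k = 1)
  C[0][1] = min over k of (A[0][0] + B[0][1] = 2 + 0 = 2, A[0][1] + B[1][1] = 1 + 3 = 4) = 2 (attained at k = 0)
  C[1][0] = min over k of (A[1][0] + B[0][0] = 3 + 10 = 13, A[1][1] + B[1][0] = -2 + 10 = 8) = 8 (attained at k = 1)
  C[1][1] = min over k of (A[1][0] + B[0][1] = 3 + 0 = 3, A[1][1] + B[1][1] = -2 + 3 = 1) = 1 (attained at k = 1)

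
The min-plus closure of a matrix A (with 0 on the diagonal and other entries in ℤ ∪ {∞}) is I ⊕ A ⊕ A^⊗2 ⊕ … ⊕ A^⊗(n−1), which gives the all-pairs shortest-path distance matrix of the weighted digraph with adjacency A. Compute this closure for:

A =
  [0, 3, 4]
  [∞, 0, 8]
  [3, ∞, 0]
Closure =
  [0, 3, 4]
  [11, 0, 8]
  [3, 6, 0]

This is the Floyd-Warshall all-pairs shortest-path computation. For each intermediate vertex k = 0, 1, …, 2, update dist[i][j] ← min(dist[i][j], dist[i][k] + dist[k][j]). The final matrix gives, for each (i, j), the minimum total weight of any directed path from i to j (possibly empty when i = j).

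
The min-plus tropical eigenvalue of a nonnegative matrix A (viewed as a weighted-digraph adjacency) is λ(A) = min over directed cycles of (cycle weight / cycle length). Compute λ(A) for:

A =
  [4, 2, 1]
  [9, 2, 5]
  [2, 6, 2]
λ(A) = 3/2

Enumerate directed cycles and compute their means (weight / length). Sample:
  cycle 0 → 0: weight = 4, length = 1, mean = 4/1 ≈ 4.000
  cycle 1 → 1: weight = 2, length = 1, mean = 2/1 ≈ 2.000
  cycle 2 → 2: weight = 2, length = 1, mean = 2/1 ≈ 2.000
  cycle 0 → 1 → 0: weight = 11, length = 2, mean = 11/2 ≈ 5.500
  cycle 0 → 2 → 0: weight = 3, length = 2, mean = 3/2 ≈ 1.500
  cycle 1 → 0 → 1: weight = 11, length = 2, mean = 11/2 ≈ 5.500
Minimum mean = 1.500, attained e.g. along the cycle 0 → 2 → 0 with weight 3 and length 2. So λ(A) = 3/2 = 3/2.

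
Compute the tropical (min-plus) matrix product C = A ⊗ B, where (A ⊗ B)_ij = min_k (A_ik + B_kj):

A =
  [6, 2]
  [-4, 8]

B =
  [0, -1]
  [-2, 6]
A ⊗ B =
  [0, 5]
  [-4, -5]

Apply the min-plus product entry-by-entry:
  C[0][0] = min over k of (A[0][0] + B[0][0] = 6 + 0 = 6, A[0][1] + B[1][0] = 2 + -2 = 0) = 0 (attained at k = 1)
  C[0][1] = min over k of (A[0][0] + B[0][1] = 6 + -1 = 5, A[0][1] + B[1][1] = 2 + 6 = 8) = 5 (attained at k = 0)
  C[1][0] = min over k of (A[1][0] + B[0][0] = -4 + 0 = -4, A[1][1] + B[1][0] = 8 + -2 = 6) = -4 (attained at k = 0)
  C[1][1] = min over k of (A[1][0] + B[0][1] = -4 + -1 = -5, A[1][1] + B[1][1] = 8 + 6 = 14) = -5 (attained at k = 0)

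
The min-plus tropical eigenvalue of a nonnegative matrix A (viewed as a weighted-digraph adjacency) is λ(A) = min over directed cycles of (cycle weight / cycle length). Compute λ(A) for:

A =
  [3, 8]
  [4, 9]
λ(A) = 3

Enumerate directed cycles and compute their means (weight / length). Sample:
  cycle 0 → 0: weight = 3, length = 1, mean = 3/1 ≈ 3.000
  cycle 1 → 1: weight = 9, length = 1, mean = 9/1 ≈ 9.000
  cycle 0 → 1 → 0: weight = 12, length = 2, mean = 12/2 ≈ 6.000
  cycle 1 → 0 → 1: weight = 12, length = 2, mean = 12/2 ≈ 6.000
Minimum mean = 3.000, attained e.g. along the cycle 0 → 0 with weight 3 and length 1. So λ(A) = 3/1 = 3.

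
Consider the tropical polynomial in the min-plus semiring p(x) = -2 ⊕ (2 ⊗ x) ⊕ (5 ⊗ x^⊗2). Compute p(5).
p(5) = -2

A tropical monomial a ⊗ x^⊗i evaluates to a + i · x. Evaluating each term at x = 5:
  Term 0 contributes -2 + 0 · 5 = -2
  Term 1 contributes 2 + 1 · 5 = 7
  Term 2 contributes 5 + 2 · 5 = 15
p(5) = ⊕ of these = min[-2, 7, 15] = -2.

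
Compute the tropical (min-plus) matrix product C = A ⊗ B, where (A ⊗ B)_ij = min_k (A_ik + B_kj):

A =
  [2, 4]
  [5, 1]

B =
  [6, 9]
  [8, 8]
A ⊗ B =
  [8, 11]
  [9, 9]

Apply the min-plus product entry-by-entry:
  C[0][0] = min over k of (A[0][0] + B[0][0] = 2 + 6 = 8, A[0][1] + B[1][0] = 4 + 8 = 12) = 8 (attained at k = 0)
  C[0][1] = min over k of (A[0][0] + B[0][1] = 2 + 9 = 11, A[0][1] + B[1][1] = 4 + 8 = 12) = 11 (attained at k = 0)
  C[1][0] = min over k of (A[1][0] + B[0][0] = 5 + 6 = 11, A[1][1] + B[1][0] = 1 + 8 = 9) = 9 (attained at k = 1)
  C[1][1] = min over k of (A[1][0] + B[0][1] = 5 + 9 = 14, A[1][1] + B[1][1] = 1 + 8 = 9) = 9 (attained at k = 1)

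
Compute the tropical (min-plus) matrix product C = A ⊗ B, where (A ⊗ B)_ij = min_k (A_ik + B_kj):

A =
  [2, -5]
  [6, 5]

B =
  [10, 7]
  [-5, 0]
A ⊗ B =
  [-10, -5]
  [0, 5]

Apply the min-plus product entry-by-entry:
  C[0][0] = min over k of (A[0][0] + B[0][0] = 2 + 10 = 12, A[0][1] + B[1][0] = -5 + -5 = -10) = -10 (attained at k = 1)
  C[0][1] = min over k of (A[0][0] + B[0][1] = 2 + 7 = 9, A[0][1] + B[1][1] = -5 + 0 = -5) = -5 (attained at k = 1)
  C[1][0] = min over k of (A[1][0] + B[0][0] = 6 + 10 = 16, A[1][1] + B[1][0] = 5 + -5 = 0) = 0 (attained at k = 1)
  C[1][1] = min over k of (A[1][0] + B[0][1] = 6 + 7 = 13, A[1][1] + B[1][1] = 5 + 0 = 5) = 5 (attained at k = 1)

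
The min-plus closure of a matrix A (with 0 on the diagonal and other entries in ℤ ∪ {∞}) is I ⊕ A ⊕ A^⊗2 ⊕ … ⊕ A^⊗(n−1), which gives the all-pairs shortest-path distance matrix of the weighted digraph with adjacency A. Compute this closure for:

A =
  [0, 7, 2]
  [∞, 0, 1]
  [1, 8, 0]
Closure =
  [0, 7, 2]
  [2, 0, 1]
  [1, 8, 0]

This is the Floyd-Warshall all-pairs shortest-path computation. For each intermediate vertex k = 0, 1, …, 2, update dist[i][j] ← min(dist[i][j], dist[i][k] + dist[k][j]). The final matrix gives, for each (i, j), the minimum total weight of any directed path from i to j (possibly empty when i = j).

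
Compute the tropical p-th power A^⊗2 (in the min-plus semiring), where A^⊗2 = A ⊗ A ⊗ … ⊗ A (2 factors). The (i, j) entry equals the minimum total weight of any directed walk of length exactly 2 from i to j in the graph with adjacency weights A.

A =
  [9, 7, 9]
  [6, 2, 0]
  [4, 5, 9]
A^⊗2 =
  [13, 9, 7]
  [4, 4, 2]
  [11, 7, 5]

Each entry (A^⊗2)_ij equals the minimum over all length-2 walks i = v_0 → v_1 → … → v_2 = j of Σ_t A[v_t][v_{t+1}]. For example, for (i, j) = (0, 2) we minimise over 3 possible intermediate vertex sequences; the minimum is 7, attained along the walk 0 → 1 → 2.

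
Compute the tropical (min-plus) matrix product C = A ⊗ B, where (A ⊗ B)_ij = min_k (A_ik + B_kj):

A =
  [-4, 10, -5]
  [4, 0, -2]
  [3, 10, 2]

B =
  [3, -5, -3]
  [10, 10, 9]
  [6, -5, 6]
A ⊗ B =
  [-1, -10, -7]
  [4, -7, 1]
  [6, -3, 0]

Apply the min-plus product entry-by-entry:
  C[0][0] = min over k of (A[0][0] + B[0][0] = -4 + 3 = -1, A[0][1] + B[1][0] = 10 + 10 = 20, A[0][2] + B[2][0] = -5 + 6 = 1) = -1 (attained at k = 0)
  C[0][1] = min over k of (A[0][0] + B[0][1] = -4 + -5 = -9, A[0][1] + B[1][1] = 10 + 10 = 20, A[0][2] + B[2][1] = -5 + -5 = -10) = -10 (attained at k = 2)
  C[0][2] = min over k of (A[0][0] + B[0][2] = -4 + -3 = -7, A[0][1] + B[1][2] = 10 + 9 = 19, A[0][2] + B[2][2] = -5 + 6 = 1) = -7 (attained at k = 0)
  C[1][0] = min over k of (A[1][0] + B[0][0] = 4 + 3 = 7, A[1][1] + B[1][0] = 0 + 10 = 10, A[1][2] + B[2][0] = -2 + 6 = 4) = 4 (attained at k = 2)
  C[1][1] = min over k of (A[1][0] + B[0][1] = 4 + -5 = -1, A[1][1] + B[1][1] = 0 + 10 = 10, A[1][2] + B[2][1] = -2 + -5 = -7) = -7 (attained at k = 2)
  C[1][2] = min over k of (A[1][0] + B[0][2] = 4 + -3 = 1, A[1][1] + B[1][2] = 0 + 9 = 9, A[1][2] + B[2][2] = -2 + 6 = 4) = 1 (attained at k = 0)
  C[2][0] = min over k of (A[2][0] + B[0][0] = 3 + 3 = 6, A[2][1] + B[1][0] = 10 + 10 = 20, A[2][2] + B[2][0] = 2 + 6 = 8) = 6 (attained at k = 0)
  C[2][1] = min over k of (A[2][0] + B[0][1] = 3 + -5 = -2, A[2][1] + B[1][1] = 10 + 10 = 20, A[2][2] + B[2][1] = 2 + -5 = -3) = -3 (attained at k = 2)
  C[2][2] = min over k of (A[2][0] + B[0][2] = 3 + -3 = 0, A[2][1] + B[1][2] = 10 + 9 = 19, A[2][2] + B[2][2] = 2 + 6 = 8) = 0 (attained at k = 0)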